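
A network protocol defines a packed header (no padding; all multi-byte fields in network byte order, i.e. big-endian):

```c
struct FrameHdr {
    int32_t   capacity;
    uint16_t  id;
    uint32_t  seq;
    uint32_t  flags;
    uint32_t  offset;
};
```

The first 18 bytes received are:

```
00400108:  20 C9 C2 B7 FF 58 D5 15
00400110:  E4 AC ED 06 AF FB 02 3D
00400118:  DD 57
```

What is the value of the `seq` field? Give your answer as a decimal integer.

`seq` follows `capacity` (4 B), `id` (2 B), so it starts at offset 4 + 2 = 6 and occupies 4 bytes.
Bytes at offsets 6..9: D5 15 E4 AC.
Big-endian: lowest address holds the most-significant byte.
The bytes are already most-significant first: 0xD515E4AC.
0xD515E4AC = 3574981804.

3574981804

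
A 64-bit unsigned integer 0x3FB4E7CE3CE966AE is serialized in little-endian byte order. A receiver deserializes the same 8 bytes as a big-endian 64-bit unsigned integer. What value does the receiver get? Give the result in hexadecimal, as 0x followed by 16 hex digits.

0xAE66E93CCEE7B43F

Stored little-endian, the bytes at ascending addresses are AE 66 E9 3C CE E7 B4 3F.
Read back as big-endian, the last byte is least significant, giving 0xAE66E93CCEE7B43F.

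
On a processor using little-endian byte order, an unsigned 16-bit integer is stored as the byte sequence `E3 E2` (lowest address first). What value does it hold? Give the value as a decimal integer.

58083

In little-endian order the low byte comes first in memory.
Reassemble most-significant byte first: E2 E3 → 0xE2E3.
0xE2E3 = 58083.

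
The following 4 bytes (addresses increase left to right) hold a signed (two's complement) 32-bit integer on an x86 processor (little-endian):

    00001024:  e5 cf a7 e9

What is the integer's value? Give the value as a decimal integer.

-374878235

In little-endian order the low byte comes first in memory.
Reassemble most-significant byte first: E9 A7 CF E5 → 0xE9A7CFE5.
Top bit is set, so as a signed 32-bit value this is 0xE9A7CFE5 − 2^32 = -374878235.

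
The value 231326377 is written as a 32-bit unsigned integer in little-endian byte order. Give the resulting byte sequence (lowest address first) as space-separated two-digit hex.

A9 C2 C9 0D

231326377 in hexadecimal, padded to 32 bits, is 0x0DC9C2A9.
Split into bytes (most-significant first): 0D C9 C2 A9.
Little-endian: lowest address holds the least-significant byte.
So at ascending addresses the bytes are A9 C2 C9 0D.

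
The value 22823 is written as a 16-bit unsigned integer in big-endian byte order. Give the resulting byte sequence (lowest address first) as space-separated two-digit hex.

59 27

22823 in hexadecimal, padded to 16 bits, is 0x5927.
Split into bytes (most-significant first): 59 27.
Big-endian: lowest address holds the most-significant byte.
So the memory order matches the most-significant-first order: 59 27.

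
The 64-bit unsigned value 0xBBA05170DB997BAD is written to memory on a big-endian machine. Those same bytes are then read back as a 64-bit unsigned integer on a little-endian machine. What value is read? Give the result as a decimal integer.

12500754358458228923

Stored big-endian, the bytes at ascending addresses are BB A0 51 70 DB 99 7B AD.
Read back as little-endian, the first byte is least significant, giving 0xAD7B99DB7051A0BB.
0xAD7B99DB7051A0BB = 12500754358458228923.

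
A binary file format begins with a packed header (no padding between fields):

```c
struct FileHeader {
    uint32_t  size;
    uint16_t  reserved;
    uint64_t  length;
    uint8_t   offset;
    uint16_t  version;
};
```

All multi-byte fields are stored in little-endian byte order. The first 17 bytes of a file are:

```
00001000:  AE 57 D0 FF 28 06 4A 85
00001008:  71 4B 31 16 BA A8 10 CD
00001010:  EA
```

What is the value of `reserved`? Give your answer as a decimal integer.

`reserved` follows `size` (4 bytes), so it starts at byte offset 4 and occupies 2 bytes.
Bytes at offsets 4..5: 28 06.
In little-endian order the low byte comes first in memory.
Reassemble most-significant byte first: 06 28 → 0x0628.
0x0628 = 1576.

1576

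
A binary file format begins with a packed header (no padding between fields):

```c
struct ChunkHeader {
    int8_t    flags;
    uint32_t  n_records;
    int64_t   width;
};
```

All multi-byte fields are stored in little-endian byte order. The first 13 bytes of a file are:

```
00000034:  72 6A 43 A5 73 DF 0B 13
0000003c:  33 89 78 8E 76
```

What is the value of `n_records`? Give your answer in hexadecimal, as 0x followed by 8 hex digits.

`n_records` follows `flags` (1 byte), so it starts at byte offset 1 and occupies 4 bytes.
Bytes at offsets 1..4: 6A 43 A5 73.
Little-endian: lowest address holds the least-significant byte.
Reassemble most-significant byte first: 73 A5 43 6A → 0x73A5436A.

0x73A5436A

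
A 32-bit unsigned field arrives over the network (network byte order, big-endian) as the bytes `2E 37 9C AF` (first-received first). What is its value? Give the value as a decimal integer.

Big-endian stores the most-significant byte at the lowest address.
The bytes are already most-significant first: 0x2E379CAF.
0x2E379CAF = 775396527.

775396527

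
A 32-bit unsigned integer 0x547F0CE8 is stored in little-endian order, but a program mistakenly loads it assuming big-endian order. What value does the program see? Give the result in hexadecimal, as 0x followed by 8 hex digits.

Stored little-endian, the bytes at ascending addresses are E8 0C 7F 54.
Read back as big-endian, the last byte is least significant, giving 0xE80C7F54.

0xE80C7F54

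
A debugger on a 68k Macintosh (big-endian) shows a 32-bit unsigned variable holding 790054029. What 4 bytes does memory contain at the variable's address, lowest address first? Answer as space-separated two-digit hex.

790054029 in hexadecimal, padded to 32 bits, is 0x2F17448D.
Split into bytes (most-significant first): 2F 17 44 8D.
Big-endian: lowest address holds the most-significant byte.
So the memory order matches the most-significant-first order: 2F 17 44 8D.

2F 17 44 8D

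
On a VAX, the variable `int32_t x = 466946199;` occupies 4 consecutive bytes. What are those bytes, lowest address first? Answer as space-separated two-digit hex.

466946199 in hexadecimal, padded to 32 bits, is 0x1BD50897.
Split into bytes (most-significant first): 1B D5 08 97.
In little-endian order the low byte comes first in memory.
So at ascending addresses the bytes are 97 08 D5 1B.

97 08 D5 1B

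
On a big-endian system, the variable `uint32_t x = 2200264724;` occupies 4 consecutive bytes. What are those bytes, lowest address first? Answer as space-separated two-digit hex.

83 25 60 14

2200264724 in hexadecimal, padded to 32 bits, is 0x83256014.
Split into bytes (most-significant first): 83 25 60 14.
Big-endian stores the most-significant byte at the lowest address.
So the memory order matches the most-significant-first order: 83 25 60 14.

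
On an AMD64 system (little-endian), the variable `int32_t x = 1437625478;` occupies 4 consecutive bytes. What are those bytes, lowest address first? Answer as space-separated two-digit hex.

1437625478 in hexadecimal, padded to 32 bits, is 0x55B06C86.
Split into bytes (most-significant first): 55 B0 6C 86.
Little-endian stores the least-significant byte at the lowest address.
So at ascending addresses the bytes are 86 6C B0 55.

86 6C B0 55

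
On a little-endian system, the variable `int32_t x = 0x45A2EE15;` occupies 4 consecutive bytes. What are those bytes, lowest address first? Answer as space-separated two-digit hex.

Split into bytes (most-significant first): 45 A2 EE 15.
Little-endian stores the least-significant byte at the lowest address.
So at ascending addresses the bytes are 15 EE A2 45.

15 EE A2 45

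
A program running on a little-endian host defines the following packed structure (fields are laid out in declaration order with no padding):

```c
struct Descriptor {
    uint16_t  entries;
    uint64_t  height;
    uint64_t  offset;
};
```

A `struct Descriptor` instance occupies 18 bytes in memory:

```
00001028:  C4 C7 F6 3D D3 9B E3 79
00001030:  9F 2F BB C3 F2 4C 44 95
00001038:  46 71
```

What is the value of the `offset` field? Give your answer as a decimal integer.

`offset` follows `entries` (2 B), `height` (8 B), so it starts at offset 2 + 8 = 10 and occupies 8 bytes.
Bytes at offsets 10..17: BB C3 F2 4C 44 95 46 71.
In little-endian order the low byte comes first in memory.
Reassemble most-significant byte first: 71 46 95 44 4C F2 C3 BB → 0x714695444CF2C3BB.
0x714695444CF2C3BB = 8162375495236895675.

8162375495236895675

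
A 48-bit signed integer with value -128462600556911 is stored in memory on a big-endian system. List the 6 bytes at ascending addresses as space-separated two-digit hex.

8B 29 F8 53 AE 91

Two's complement of -128462600556911 in 48 bits: 128462600556911 = 0x74D607AC516F; invert → 0x8B29F853AE90; add 1 → 0x8B29F853AE91.
Split into bytes (most-significant first): 8B 29 F8 53 AE 91.
In big-endian order the high byte comes first in memory.
So the memory order matches the most-significant-first order: 8B 29 F8 53 AE 91.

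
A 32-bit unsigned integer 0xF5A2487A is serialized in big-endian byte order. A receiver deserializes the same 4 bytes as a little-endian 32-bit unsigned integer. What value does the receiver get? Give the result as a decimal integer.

Stored big-endian, the bytes at ascending addresses are F5 A2 48 7A.
Read back as little-endian, the first byte is least significant, giving 0x7A48A2F5.
0x7A48A2F5 = 2051580661.

2051580661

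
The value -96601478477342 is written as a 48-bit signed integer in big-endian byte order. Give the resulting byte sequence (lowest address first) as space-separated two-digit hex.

A8 24 37 30 C9 E2

Two's complement of -96601478477342 in 48 bits: 96601478477342 = 0x57DBC8CF361E; invert → 0xA8243730C9E1; add 1 → 0xA8243730C9E2.
Split into bytes (most-significant first): A8 24 37 30 C9 E2.
Big-endian: lowest address holds the most-significant byte.
So the memory order matches the most-significant-first order: A8 24 37 30 C9 E2.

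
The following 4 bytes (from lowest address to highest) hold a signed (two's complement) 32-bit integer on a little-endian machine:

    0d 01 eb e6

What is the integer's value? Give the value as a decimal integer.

In little-endian order the low byte comes first in memory.
Reassemble most-significant byte first: E6 EB 01 0D → 0xE6EB010D.
Top bit is set, so as a signed 32-bit value this is 0xE6EB010D − 2^32 = -420806387.

-420806387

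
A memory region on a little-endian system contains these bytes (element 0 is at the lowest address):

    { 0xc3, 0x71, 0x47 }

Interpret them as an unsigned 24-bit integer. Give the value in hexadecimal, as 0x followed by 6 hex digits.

Little-endian stores the least-significant byte at the lowest address.
Reassemble most-significant byte first: 47 71 C3 → 0x4771C3.

0x4771C3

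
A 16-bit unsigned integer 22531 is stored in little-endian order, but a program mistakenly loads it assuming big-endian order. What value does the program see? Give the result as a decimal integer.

22531 in 16-bit hexadecimal is 0x5803.
Stored little-endian, the bytes at ascending addresses are 03 58.
Read back as big-endian, the last byte is least significant, giving 0x0358.
0x0358 = 856.

856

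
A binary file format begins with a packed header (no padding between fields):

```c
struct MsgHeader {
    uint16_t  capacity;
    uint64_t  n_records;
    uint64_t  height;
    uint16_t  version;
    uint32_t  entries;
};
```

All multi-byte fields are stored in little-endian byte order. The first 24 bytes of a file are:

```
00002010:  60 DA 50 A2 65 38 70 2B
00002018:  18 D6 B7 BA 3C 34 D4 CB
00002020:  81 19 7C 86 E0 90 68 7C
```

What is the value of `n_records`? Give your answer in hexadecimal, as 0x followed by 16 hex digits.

`n_records` follows `capacity` (2 bytes), so it starts at byte offset 2 and occupies 8 bytes.
Bytes at offsets 2..9: 50 A2 65 38 70 2B 18 D6.
Little-endian stores the least-significant byte at the lowest address.
Reassemble most-significant byte first: D6 18 2B 70 38 65 A2 50 → 0xD6182B703865A250.

0xD6182B703865A250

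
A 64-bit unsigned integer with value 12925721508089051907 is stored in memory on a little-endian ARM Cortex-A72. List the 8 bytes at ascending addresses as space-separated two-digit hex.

03 3B 46 6B 3A 63 61 B3

12925721508089051907 in hexadecimal, padded to 64 bits, is 0xB361633A6B463B03.
Split into bytes (most-significant first): B3 61 63 3A 6B 46 3B 03.
In little-endian order the low byte comes first in memory.
So at ascending addresses the bytes are 03 3B 46 6B 3A 63 61 B3.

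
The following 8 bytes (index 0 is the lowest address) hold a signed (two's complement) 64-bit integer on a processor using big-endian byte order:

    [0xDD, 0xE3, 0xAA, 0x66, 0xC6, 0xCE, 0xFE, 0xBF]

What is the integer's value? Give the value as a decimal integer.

-2457933613215318337

Big-endian: lowest address holds the most-significant byte.
The bytes are already most-significant first: 0xDDE3AA66C6CEFEBF.
Top bit is set, so as a signed 64-bit value this is 0xDDE3AA66C6CEFEBF − 2^64 = -2457933613215318337.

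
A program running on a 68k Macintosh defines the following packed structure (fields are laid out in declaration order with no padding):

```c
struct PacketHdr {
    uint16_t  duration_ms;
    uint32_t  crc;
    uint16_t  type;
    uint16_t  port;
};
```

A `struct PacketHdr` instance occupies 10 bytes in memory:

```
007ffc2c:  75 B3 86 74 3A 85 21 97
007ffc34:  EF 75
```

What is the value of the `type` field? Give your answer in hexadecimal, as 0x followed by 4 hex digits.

0x2197

`type` follows `duration_ms` (2 B), `crc` (4 B), so it starts at offset 2 + 4 = 6 and occupies 2 bytes.
Bytes at offsets 6..7: 21 97.
Big-endian stores the most-significant byte at the lowest address.
The bytes are already most-significant first: 0x2197.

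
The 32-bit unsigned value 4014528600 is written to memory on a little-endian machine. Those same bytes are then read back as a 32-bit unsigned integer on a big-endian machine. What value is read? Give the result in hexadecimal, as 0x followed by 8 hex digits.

4014528600 in 32-bit hexadecimal is 0xEF48D858.
Stored little-endian, the bytes at ascending addresses are 58 D8 48 EF.
Read back as big-endian, the last byte is least significant, giving 0x58D848EF.

0x58D848EF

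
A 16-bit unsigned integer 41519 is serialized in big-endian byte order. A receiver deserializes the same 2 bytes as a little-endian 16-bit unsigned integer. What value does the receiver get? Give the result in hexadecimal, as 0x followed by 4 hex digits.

0x2FA2

41519 in 16-bit hexadecimal is 0xA22F.
Stored big-endian, the bytes at ascending addresses are A2 2F.
Read back as little-endian, the first byte is least significant, giving 0x2FA2.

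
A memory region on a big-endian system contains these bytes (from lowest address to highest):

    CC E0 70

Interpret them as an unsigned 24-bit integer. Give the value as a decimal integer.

Big-endian stores the most-significant byte at the lowest address.
The bytes are already most-significant first: 0xCCE070.
0xCCE070 = 13426800.

13426800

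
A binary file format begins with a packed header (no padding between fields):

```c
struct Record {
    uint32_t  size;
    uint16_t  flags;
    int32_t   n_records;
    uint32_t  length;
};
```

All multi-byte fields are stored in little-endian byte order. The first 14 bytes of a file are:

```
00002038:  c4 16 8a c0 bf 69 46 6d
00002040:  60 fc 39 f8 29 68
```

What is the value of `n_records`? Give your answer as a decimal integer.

`n_records` follows `size` (4 B), `flags` (2 B), so it starts at offset 4 + 2 = 6 and occupies 4 bytes.
Bytes at offsets 6..9: 46 6D 60 FC.
Little-endian stores the least-significant byte at the lowest address.
Reassemble most-significant byte first: FC 60 6D 46 → 0xFC606D46.
Top bit is set, so as a signed 32-bit value this is 0xFC606D46 − 2^32 = -60789434.

-60789434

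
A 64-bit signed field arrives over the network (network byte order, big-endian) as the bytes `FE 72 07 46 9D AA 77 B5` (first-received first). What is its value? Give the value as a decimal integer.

-112019040856541259

Big-endian: lowest address holds the most-significant byte.
The bytes are already most-significant first: 0xFE7207469DAA77B5.
Top bit is set, so as a signed 64-bit value this is 0xFE7207469DAA77B5 − 2^64 = -112019040856541259.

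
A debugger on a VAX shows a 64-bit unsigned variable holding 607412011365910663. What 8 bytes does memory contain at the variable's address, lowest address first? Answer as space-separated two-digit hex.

87 48 C5 91 01 F6 6D 08

607412011365910663 in hexadecimal, padded to 64 bits, is 0x086DF60191C54887.
Split into bytes (most-significant first): 08 6D F6 01 91 C5 48 87.
In little-endian order the low byte comes first in memory.
So at ascending addresses the bytes are 87 48 C5 91 01 F6 6D 08.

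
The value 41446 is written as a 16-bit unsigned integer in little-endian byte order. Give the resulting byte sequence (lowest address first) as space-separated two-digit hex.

41446 in hexadecimal, padded to 16 bits, is 0xA1E6.
Split into bytes (most-significant first): A1 E6.
Little-endian: lowest address holds the least-significant byte.
So at ascending addresses the bytes are E6 A1.

E6 A1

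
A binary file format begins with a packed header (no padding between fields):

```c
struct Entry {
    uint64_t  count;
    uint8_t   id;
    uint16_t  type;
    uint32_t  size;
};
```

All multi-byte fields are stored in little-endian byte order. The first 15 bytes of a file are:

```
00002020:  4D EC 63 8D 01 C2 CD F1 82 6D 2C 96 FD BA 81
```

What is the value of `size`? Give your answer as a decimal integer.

2176515478

`size` follows `count` (8 B), `id` (1 B), `type` (2 B), so it starts at offset 8 + 1 + 2 = 11 and occupies 4 bytes.
Bytes at offsets 11..14: 96 FD BA 81.
Little-endian: lowest address holds the least-significant byte.
Reassemble most-significant byte first: 81 BA FD 96 → 0x81BAFD96.
0x81BAFD96 = 2176515478.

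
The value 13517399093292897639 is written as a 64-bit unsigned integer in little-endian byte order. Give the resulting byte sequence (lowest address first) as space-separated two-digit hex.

67 15 E9 6A DB 72 97 BB

13517399093292897639 in hexadecimal, padded to 64 bits, is 0xBB9772DB6AE91567.
Split into bytes (most-significant first): BB 97 72 DB 6A E9 15 67.
Little-endian stores the least-significant byte at the lowest address.
So at ascending addresses the bytes are 67 15 E9 6A DB 72 97 BB.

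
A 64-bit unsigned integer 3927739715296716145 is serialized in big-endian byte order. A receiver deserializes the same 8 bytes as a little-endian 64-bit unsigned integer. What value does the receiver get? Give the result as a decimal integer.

3927739715296716145 in 64-bit hexadecimal is 0x3682227604746571.
Stored big-endian, the bytes at ascending addresses are 36 82 22 76 04 74 65 71.
Read back as little-endian, the first byte is least significant, giving 0x7165740476228236.
0x7165740476228236 = 8171064661444297270.

8171064661444297270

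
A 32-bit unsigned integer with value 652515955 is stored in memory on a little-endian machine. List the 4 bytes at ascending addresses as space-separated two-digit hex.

73 9A E4 26

652515955 in hexadecimal, padded to 32 bits, is 0x26E49A73.
Split into bytes (most-significant first): 26 E4 9A 73.
Little-endian stores the least-significant byte at the lowest address.
So at ascending addresses the bytes are 73 9A E4 26.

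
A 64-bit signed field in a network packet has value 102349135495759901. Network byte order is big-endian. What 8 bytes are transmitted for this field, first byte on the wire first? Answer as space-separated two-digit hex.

01 6B 9D FF 18 4B 08 1D

102349135495759901 in hexadecimal, padded to 64 bits, is 0x016B9DFF184B081D.
Split into bytes (most-significant first): 01 6B 9D FF 18 4B 08 1D.
Big-endian stores the most-significant byte at the lowest address.
So the memory order matches the most-significant-first order: 01 6B 9D FF 18 4B 08 1D.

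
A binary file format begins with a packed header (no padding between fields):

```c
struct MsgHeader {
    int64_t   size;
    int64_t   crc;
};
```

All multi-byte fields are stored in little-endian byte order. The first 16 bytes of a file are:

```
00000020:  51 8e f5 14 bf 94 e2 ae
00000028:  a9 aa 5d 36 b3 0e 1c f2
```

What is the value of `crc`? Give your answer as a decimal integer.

`crc` follows `size` (8 bytes), so it starts at byte offset 8 and occupies 8 bytes.
Bytes at offsets 8..15: A9 AA 5D 36 B3 0E 1C F2.
Little-endian: lowest address holds the least-significant byte.
Reassemble most-significant byte first: F2 1C 0E B3 36 5D AA A9 → 0xF21C0EB3365DAAA9.
Top bit is set, so as a signed 64-bit value this is 0xF21C0EB3365DAAA9 − 2^64 = -1000908854309049687.

-1000908854309049687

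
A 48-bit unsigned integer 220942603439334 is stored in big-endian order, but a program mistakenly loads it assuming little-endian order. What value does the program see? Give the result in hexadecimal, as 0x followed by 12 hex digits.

220942603439334 in 48-bit hexadecimal is 0xC8F23564CCE6.
Stored big-endian, the bytes at ascending addresses are C8 F2 35 64 CC E6.
Read back as little-endian, the first byte is least significant, giving 0xE6CC6435F2C8.

0xE6CC6435F2C8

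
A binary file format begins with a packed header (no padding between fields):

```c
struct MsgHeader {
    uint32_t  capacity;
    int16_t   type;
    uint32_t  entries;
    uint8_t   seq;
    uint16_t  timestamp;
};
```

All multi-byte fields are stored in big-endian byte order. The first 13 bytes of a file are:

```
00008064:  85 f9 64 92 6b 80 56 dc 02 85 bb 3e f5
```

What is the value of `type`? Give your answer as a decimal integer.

27520

`type` follows `capacity` (4 bytes), so it starts at byte offset 4 and occupies 2 bytes.
Bytes at offsets 4..5: 6B 80.
Big-endian: lowest address holds the most-significant byte.
The bytes are already most-significant first: 0x6B80.
0x6B80 = 27520.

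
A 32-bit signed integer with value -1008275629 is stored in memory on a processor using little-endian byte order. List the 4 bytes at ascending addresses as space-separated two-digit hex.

53 EF E6 C3

Two's complement of -1008275629 in 32 bits: 1008275629 = 0x3C1910AD; invert → 0xC3E6EF52; add 1 → 0xC3E6EF53.
Split into bytes (most-significant first): C3 E6 EF 53.
Little-endian stores the least-significant byte at the lowest address.
So at ascending addresses the bytes are 53 EF E6 C3.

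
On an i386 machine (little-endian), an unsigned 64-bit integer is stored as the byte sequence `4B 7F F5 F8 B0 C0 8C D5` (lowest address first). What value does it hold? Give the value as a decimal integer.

Little-endian stores the least-significant byte at the lowest address.
Reassemble most-significant byte first: D5 8C C0 B0 F8 F5 7F 4B → 0xD58CC0B0F8F57F4B.
0xD58CC0B0F8F57F4B = 15387885893141757771.

15387885893141757771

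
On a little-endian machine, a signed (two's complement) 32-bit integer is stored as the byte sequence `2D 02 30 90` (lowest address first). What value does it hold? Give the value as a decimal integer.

Little-endian: lowest address holds the least-significant byte.
Reassemble most-significant byte first: 90 30 02 2D → 0x9030022D.
Top bit is set, so as a signed 32-bit value this is 0x9030022D − 2^32 = -1875901907.

-1875901907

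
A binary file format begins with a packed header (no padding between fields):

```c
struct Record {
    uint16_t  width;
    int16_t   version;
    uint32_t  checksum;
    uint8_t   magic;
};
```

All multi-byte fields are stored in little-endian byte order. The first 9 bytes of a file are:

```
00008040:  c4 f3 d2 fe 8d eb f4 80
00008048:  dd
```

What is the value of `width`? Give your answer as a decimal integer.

`width` is the first field, at byte offset 0, occupying 2 bytes.
Bytes at offsets 0..1: C4 F3.
Little-endian: lowest address holds the least-significant byte.
Reassemble most-significant byte first: F3 C4 → 0xF3C4.
0xF3C4 = 62404.

62404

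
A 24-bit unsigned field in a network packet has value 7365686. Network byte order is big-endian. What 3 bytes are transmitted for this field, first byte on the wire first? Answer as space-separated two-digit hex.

70 64 36

7365686 in hexadecimal, padded to 24 bits, is 0x706436.
Split into bytes (most-significant first): 70 64 36.
Big-endian stores the most-significant byte at the lowest address.
So the memory order matches the most-significant-first order: 70 64 36.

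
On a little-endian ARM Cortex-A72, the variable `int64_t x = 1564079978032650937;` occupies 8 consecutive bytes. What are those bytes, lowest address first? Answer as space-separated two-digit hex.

1564079978032650937 in hexadecimal, padded to 64 bits, is 0x15B4BA7402EFDAB9.
Split into bytes (most-significant first): 15 B4 BA 74 02 EF DA B9.
Little-endian: lowest address holds the least-significant byte.
So at ascending addresses the bytes are B9 DA EF 02 74 BA B4 15.

B9 DA EF 02 74 BA B4 15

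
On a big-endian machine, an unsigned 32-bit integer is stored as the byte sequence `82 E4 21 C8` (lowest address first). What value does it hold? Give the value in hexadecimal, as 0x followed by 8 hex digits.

0x82E421C8

Big-endian stores the most-significant byte at the lowest address.
The bytes are already most-significant first: 0x82E421C8.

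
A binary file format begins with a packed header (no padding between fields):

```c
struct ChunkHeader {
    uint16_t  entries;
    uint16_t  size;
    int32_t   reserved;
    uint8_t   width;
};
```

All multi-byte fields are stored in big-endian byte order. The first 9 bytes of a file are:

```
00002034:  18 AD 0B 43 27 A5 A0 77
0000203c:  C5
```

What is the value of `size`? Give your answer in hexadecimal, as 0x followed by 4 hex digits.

`size` follows `entries` (2 bytes), so it starts at byte offset 2 and occupies 2 bytes.
Bytes at offsets 2..3: 0B 43.
Big-endian: lowest address holds the most-significant byte.
The bytes are already most-significant first: 0x0B43.

0x0B43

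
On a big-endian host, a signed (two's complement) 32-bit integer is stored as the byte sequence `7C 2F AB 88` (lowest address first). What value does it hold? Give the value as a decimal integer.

Big-endian: lowest address holds the most-significant byte.
The bytes are already most-significant first: 0x7C2FAB88.
0x7C2FAB88 = 2083498888.

2083498888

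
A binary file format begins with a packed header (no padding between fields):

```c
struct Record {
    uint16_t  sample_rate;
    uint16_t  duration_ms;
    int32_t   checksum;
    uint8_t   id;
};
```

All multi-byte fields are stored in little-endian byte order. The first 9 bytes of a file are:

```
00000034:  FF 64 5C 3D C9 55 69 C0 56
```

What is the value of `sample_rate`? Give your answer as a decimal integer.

25855

`sample_rate` is the first field, at byte offset 0, occupying 2 bytes.
Bytes at offsets 0..1: FF 64.
Little-endian stores the least-significant byte at the lowest address.
Reassemble most-significant byte first: 64 FF → 0x64FF.
0x64FF = 25855.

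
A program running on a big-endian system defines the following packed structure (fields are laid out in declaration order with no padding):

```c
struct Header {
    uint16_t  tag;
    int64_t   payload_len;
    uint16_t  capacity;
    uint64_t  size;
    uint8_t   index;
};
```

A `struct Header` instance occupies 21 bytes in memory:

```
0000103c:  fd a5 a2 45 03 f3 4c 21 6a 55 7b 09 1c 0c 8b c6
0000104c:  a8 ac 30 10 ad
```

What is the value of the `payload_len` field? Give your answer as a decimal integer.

-6753987722682996139

`payload_len` follows `tag` (2 bytes), so it starts at byte offset 2 and occupies 8 bytes.
Bytes at offsets 2..9: A2 45 03 F3 4C 21 6A 55.
In big-endian order the high byte comes first in memory.
The bytes are already most-significant first: 0xA24503F34C216A55.
Top bit is set, so as a signed 64-bit value this is 0xA24503F34C216A55 − 2^64 = -6753987722682996139.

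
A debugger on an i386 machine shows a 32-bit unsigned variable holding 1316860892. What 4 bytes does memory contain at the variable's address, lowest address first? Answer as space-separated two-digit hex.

DC B3 7D 4E

1316860892 in hexadecimal, padded to 32 bits, is 0x4E7DB3DC.
Split into bytes (most-significant first): 4E 7D B3 DC.
Little-endian: lowest address holds the least-significant byte.
So at ascending addresses the bytes are DC B3 7D 4E.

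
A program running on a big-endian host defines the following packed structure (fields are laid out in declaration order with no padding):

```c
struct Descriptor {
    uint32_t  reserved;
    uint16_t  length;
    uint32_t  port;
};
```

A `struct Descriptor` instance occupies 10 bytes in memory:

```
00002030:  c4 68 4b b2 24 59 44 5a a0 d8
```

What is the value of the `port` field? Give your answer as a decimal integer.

`port` follows `reserved` (4 B), `length` (2 B), so it starts at offset 4 + 2 = 6 and occupies 4 bytes.
Bytes at offsets 6..9: 44 5A A0 D8.
Big-endian: lowest address holds the most-significant byte.
The bytes are already most-significant first: 0x445AA0D8.
0x445AA0D8 = 1146790104.

1146790104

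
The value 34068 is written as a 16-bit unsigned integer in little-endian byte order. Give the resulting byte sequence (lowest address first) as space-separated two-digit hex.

14 85

34068 in hexadecimal, padded to 16 bits, is 0x8514.
Split into bytes (most-significant first): 85 14.
Little-endian stores the least-significant byte at the lowest address.
So at ascending addresses the bytes are 14 85.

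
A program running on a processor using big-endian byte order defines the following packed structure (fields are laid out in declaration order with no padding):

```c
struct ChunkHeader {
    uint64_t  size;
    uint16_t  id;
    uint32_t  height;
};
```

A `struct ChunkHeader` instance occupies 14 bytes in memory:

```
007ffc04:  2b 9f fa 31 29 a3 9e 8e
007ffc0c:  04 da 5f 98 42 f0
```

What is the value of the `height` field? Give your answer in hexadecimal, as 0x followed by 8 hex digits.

`height` follows `size` (8 B), `id` (2 B), so it starts at offset 8 + 2 = 10 and occupies 4 bytes.
Bytes at offsets 10..13: 5F 98 42 F0.
In big-endian order the high byte comes first in memory.
The bytes are already most-significant first: 0x5F9842F0.

0x5F9842F0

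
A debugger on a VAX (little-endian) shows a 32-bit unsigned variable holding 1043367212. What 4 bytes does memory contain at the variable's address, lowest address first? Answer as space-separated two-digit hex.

2C 85 30 3E

1043367212 in hexadecimal, padded to 32 bits, is 0x3E30852C.
Split into bytes (most-significant first): 3E 30 85 2C.
Little-endian: lowest address holds the least-significant byte.
So at ascending addresses the bytes are 2C 85 30 3E.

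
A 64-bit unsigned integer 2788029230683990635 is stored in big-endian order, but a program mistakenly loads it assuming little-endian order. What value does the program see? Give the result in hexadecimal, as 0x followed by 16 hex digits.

2788029230683990635 in 64-bit hexadecimal is 0x26B111D04E532A6B.
Stored big-endian, the bytes at ascending addresses are 26 B1 11 D0 4E 53 2A 6B.
Read back as little-endian, the first byte is least significant, giving 0x6B2A534ED011B126.

0x6B2A534ED011B126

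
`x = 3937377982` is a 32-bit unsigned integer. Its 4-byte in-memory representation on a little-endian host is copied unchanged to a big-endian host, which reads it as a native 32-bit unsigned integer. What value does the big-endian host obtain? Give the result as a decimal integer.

3198070762

3937377982 in 32-bit hexadecimal is 0xEAAF9EBE.
Stored little-endian, the bytes at ascending addresses are BE 9E AF EA.
Read back as big-endian, the last byte is least significant, giving 0xBE9EAFEA.
0xBE9EAFEA = 3198070762.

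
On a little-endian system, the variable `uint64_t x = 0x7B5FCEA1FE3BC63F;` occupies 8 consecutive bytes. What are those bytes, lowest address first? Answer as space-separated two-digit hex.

3F C6 3B FE A1 CE 5F 7B

Split into bytes (most-significant first): 7B 5F CE A1 FE 3B C6 3F.
Little-endian: lowest address holds the least-significant byte.
So at ascending addresses the bytes are 3F C6 3B FE A1 CE 5F 7B.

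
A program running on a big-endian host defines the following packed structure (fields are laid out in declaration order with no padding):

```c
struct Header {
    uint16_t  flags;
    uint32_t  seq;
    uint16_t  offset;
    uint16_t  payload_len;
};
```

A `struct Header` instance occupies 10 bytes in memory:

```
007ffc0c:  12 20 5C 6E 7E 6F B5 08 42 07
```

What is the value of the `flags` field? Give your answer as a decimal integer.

`flags` is the first field, at byte offset 0, occupying 2 bytes.
Bytes at offsets 0..1: 12 20.
In big-endian order the high byte comes first in memory.
The bytes are already most-significant first: 0x1220.
0x1220 = 4640.

4640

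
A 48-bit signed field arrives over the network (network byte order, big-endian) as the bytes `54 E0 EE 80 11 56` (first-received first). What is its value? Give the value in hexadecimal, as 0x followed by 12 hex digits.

0x54E0EE801156

In big-endian order the high byte comes first in memory.
The bytes are already most-significant first: 0x54E0EE801156.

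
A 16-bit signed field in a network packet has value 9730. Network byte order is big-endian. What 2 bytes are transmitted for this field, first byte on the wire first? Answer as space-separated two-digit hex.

26 02

9730 in hexadecimal, padded to 16 bits, is 0x2602.
Split into bytes (most-significant first): 26 02.
Big-endian: lowest address holds the most-significant byte.
So the memory order matches the most-significant-first order: 26 02.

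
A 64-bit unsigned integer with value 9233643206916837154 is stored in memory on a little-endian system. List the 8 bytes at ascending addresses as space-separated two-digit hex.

9233643206916837154 in hexadecimal, padded to 64 bits, is 0x80247D9322FA0F22.
Split into bytes (most-significant first): 80 24 7D 93 22 FA 0F 22.
Little-endian stores the least-significant byte at the lowest address.
So at ascending addresses the bytes are 22 0F FA 22 93 7D 24 80.

22 0F FA 22 93 7D 24 80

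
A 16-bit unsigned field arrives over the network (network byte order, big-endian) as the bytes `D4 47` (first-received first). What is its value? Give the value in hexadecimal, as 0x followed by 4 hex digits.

Big-endian stores the most-significant byte at the lowest address.
The bytes are already most-significant first: 0xD447.

0xD447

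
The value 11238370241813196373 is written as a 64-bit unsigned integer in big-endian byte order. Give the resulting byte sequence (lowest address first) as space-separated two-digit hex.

11238370241813196373 in hexadecimal, padded to 64 bits, is 0x9BF6B6310598AE55.
Split into bytes (most-significant first): 9B F6 B6 31 05 98 AE 55.
Big-endian stores the most-significant byte at the lowest address.
So the memory order matches the most-significant-first order: 9B F6 B6 31 05 98 AE 55.

9B F6 B6 31 05 98 AE 55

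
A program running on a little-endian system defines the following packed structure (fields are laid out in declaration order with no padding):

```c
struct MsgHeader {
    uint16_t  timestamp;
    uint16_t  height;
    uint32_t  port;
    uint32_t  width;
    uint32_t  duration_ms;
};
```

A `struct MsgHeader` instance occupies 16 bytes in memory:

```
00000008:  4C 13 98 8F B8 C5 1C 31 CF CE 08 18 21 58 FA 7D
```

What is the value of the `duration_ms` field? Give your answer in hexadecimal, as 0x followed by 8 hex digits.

0x7DFA5821

`duration_ms` follows `timestamp` (2 B), `height` (2 B), `port` (4 B), `width` (4 B), so it starts at offset 2 + 2 + 4 + 4 = 12 and occupies 4 bytes.
Bytes at offsets 12..15: 21 58 FA 7D.
Little-endian: lowest address holds the least-significant byte.
Reassemble most-significant byte first: 7D FA 58 21 → 0x7DFA5821.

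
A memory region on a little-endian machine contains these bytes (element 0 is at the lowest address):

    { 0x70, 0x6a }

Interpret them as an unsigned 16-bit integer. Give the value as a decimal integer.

27248

In little-endian order the low byte comes first in memory.
Reassemble most-significant byte first: 6A 70 → 0x6A70.
0x6A70 = 27248.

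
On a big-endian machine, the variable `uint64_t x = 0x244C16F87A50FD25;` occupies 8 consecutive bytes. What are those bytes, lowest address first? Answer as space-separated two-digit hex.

24 4C 16 F8 7A 50 FD 25

Split into bytes (most-significant first): 24 4C 16 F8 7A 50 FD 25.
Big-endian stores the most-significant byte at the lowest address.
So the memory order matches the most-significant-first order: 24 4C 16 F8 7A 50 FD 25.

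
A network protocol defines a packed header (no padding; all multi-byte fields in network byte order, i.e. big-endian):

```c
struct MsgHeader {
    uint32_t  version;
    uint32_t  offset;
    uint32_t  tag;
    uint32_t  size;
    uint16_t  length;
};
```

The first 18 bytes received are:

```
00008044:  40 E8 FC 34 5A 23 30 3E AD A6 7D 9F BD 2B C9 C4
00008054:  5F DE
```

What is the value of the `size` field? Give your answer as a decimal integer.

`size` follows `version` (4 B), `offset` (4 B), `tag` (4 B), so it starts at offset 4 + 4 + 4 = 12 and occupies 4 bytes.
Bytes at offsets 12..15: BD 2B C9 C4.
Big-endian: lowest address holds the most-significant byte.
The bytes are already most-significant first: 0xBD2BC9C4.
0xBD2BC9C4 = 3173763524.

3173763524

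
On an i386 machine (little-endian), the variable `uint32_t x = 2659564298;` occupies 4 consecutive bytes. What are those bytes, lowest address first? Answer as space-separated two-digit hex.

0A BB 85 9E

2659564298 in hexadecimal, padded to 32 bits, is 0x9E85BB0A.
Split into bytes (most-significant first): 9E 85 BB 0A.
Little-endian stores the least-significant byte at the lowest address.
So at ascending addresses the bytes are 0A BB 85 9E.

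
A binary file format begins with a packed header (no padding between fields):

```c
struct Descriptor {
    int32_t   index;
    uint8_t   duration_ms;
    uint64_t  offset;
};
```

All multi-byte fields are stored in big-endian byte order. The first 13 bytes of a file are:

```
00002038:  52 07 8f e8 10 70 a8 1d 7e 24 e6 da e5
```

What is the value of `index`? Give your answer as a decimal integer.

1376227304

`index` is the first field, at byte offset 0, occupying 4 bytes.
Bytes at offsets 0..3: 52 07 8F E8.
Big-endian: lowest address holds the most-significant byte.
The bytes are already most-significant first: 0x52078FE8.
0x52078FE8 = 1376227304.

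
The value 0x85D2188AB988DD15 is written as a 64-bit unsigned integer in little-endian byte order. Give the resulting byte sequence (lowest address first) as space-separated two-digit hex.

Split into bytes (most-significant first): 85 D2 18 8A B9 88 DD 15.
Little-endian stores the least-significant byte at the lowest address.
So at ascending addresses the bytes are 15 DD 88 B9 8A 18 D2 85.

15 DD 88 B9 8A 18 D2 85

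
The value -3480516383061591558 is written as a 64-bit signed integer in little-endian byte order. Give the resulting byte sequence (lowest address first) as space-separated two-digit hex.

Two's complement of -3480516383061591558 in 64 bits: 3480516383061591558 = 0x304D4735B7504606; invert → 0xCFB2B8CA48AFB9F9; add 1 → 0xCFB2B8CA48AFB9FA.
Split into bytes (most-significant first): CF B2 B8 CA 48 AF B9 FA.
Little-endian stores the least-significant byte at the lowest address.
So at ascending addresses the bytes are FA B9 AF 48 CA B8 B2 CF.

FA B9 AF 48 CA B8 B2 CF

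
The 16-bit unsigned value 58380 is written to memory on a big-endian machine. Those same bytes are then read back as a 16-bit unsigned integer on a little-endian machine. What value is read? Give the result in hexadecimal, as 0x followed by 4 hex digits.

58380 in 16-bit hexadecimal is 0xE40C.
Stored big-endian, the bytes at ascending addresses are E4 0C.
Read back as little-endian, the first byte is least significant, giving 0x0CE4.

0x0CE4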